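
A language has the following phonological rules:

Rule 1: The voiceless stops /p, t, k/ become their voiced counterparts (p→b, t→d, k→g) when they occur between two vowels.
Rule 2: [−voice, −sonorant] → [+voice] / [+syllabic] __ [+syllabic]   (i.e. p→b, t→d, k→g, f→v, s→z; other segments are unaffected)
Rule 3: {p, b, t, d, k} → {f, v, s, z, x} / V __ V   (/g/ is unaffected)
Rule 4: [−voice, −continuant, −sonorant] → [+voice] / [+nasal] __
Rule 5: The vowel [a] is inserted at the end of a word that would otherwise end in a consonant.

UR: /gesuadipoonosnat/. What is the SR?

gezuazivoonosnata

Rule 1 (intervocalic voicing): /p/ is a voiceless stop between vowels /i/ and /o/, so it voices to [b]. /gesuadipoonosnat/ → gesuadiboonosnat.
Rule 2 (intervocalic voicing): /s/ is a voiceless obstruent between vowels /e/ and /u/, so it voices to [z]. /gesuadiboonosnat/ → gezuadiboonosnat.
Rule 3 (intervocalic spirantization): /d/ is a stop between vowels /a/ and /i/, so it spirantizes to the fricative [z]. /b/ is a stop between vowels /i/ and /o/, so it spirantizes to the fricative [v]. /gezuadiboonosnat/ → gezuazivoonosnat.
Rule 4 (post-nasal voicing): no segment meets the environment; /gezuazivoonosnat/ is unchanged.
Rule 5 (final a-epenthesis): the form ends in the consonant /t/, so [a] is inserted word-finally. /gezuazivoonosnat/ → gezuazivoonosnata.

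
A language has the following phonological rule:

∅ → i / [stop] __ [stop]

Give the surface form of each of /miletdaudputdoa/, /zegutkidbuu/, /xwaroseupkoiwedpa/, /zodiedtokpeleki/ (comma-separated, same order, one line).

miletidaudiputidoa, zegutikidibuu, xwaroseupikoiwedipa, zodieditokipeleki

/miletdaudputdoa/: /t/ and /d/ form a stop–stop cluster, so [i] is inserted between them. /d/ and /p/ form a stop–stop cluster, so [i] is inserted between them. /t/ and /d/ form a stop–stop cluster, so [i] is inserted between them. → [miletidaudiputidoa].
/zegutkidbuu/: /t/ and /k/ form a stop–stop cluster, so [i] is inserted between them. /d/ and /b/ form a stop–stop cluster, so [i] is inserted between them. → [zegutikidibuu].
/xwaroseupkoiwedpa/: /p/ and /k/ form a stop–stop cluster, so [i] is inserted between them. /d/ and /p/ form a stop–stop cluster, so [i] is inserted between them. → [xwaroseupikoiwedipa].
/zodiedtokpeleki/: /d/ and /t/ form a stop–stop cluster, so [i] is inserted between them. /k/ and /p/ form a stop–stop cluster, so [i] is inserted between them. → [zodieditokipeleki].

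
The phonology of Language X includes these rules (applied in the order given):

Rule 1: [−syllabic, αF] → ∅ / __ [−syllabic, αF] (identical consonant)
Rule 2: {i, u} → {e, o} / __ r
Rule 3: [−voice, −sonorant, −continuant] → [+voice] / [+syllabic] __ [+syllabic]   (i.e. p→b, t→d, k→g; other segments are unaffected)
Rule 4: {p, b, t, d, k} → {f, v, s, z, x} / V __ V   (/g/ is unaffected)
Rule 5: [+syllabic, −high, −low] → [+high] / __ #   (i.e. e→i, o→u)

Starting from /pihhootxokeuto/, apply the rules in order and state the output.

Rule 1 (degemination): /hh/ is a geminate; the first /h/ deletes. /pihhootxokeuto/ → pihootxokeuto.
Rule 2 (pre-rhotic lowering): no segment meets the environment; /pihootxokeuto/ is unchanged.
Rule 3 (intervocalic voicing): /k/ is a voiceless stop between vowels /o/ and /e/, so it voices to [g]. /t/ is a voiceless stop between vowels /u/ and /o/, so it voices to [d]. /pihootxokeuto/ → pihootxogeudo.
Rule 4 (intervocalic spirantization): /d/ is a stop between vowels /u/ and /o/, so it spirantizes to the fricative [z]. /pihootxogeudo/ → pihootxogeuzo.
Rule 5 (final vowel raising): /o/ is a mid vowel in word-final position, so it raises to [u]. /pihootxogeuzo/ → pihootxogeuzu.

pihootxogeuzu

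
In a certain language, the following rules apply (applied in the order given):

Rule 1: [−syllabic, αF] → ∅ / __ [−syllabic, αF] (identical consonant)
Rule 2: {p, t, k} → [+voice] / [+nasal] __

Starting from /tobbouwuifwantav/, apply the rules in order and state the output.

tobouwuifwandav

Rule 1 (degemination): /bb/ is a geminate; the first /b/ deletes. /tobbouwuifwantav/ → tobouwuifwantav.
Rule 2 (post-nasal voicing): /t/ is a voiceless stop immediately after the nasal /n/, so it voices to [d]. /tobouwuifwantav/ → tobouwuifwandav.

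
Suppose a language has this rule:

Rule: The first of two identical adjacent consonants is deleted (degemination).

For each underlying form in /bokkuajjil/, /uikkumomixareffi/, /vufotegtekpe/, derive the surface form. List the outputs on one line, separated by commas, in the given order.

/bokkuajjil/: /kk/ is a geminate; the first /k/ deletes. /jj/ is a geminate; the first /j/ deletes. → [bokuajil].
/uikkumomixareffi/: /kk/ is a geminate; the first /k/ deletes. /ff/ is a geminate; the first /f/ deletes. → [uikumomixarefi].
/vufotegtekpe/: the rule's environment is not met; surfaces unchanged as [vufotegtekpe].

bokuajil, uikumomixarefi, vufotegtekpe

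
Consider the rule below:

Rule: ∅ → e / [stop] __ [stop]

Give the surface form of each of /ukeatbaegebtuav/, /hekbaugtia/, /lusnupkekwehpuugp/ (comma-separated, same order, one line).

ukeatebaegebetuav, hekebaugetia, lusnupekekwehpuugep

/ukeatbaegebtuav/: /t/ and /b/ form a stop–stop cluster, so [e] is inserted between them. /b/ and /t/ form a stop–stop cluster, so [e] is inserted between them. → [ukeatebaegebetuav].
/hekbaugtia/: /k/ and /b/ form a stop–stop cluster, so [e] is inserted between them. /g/ and /t/ form a stop–stop cluster, so [e] is inserted between them. → [hekebaugetia].
/lusnupkekwehpuugp/: /p/ and /k/ form a stop–stop cluster, so [e] is inserted between them. /g/ and /p/ form a stop–stop cluster, so [e] is inserted between them. → [lusnupekekwehpuugep].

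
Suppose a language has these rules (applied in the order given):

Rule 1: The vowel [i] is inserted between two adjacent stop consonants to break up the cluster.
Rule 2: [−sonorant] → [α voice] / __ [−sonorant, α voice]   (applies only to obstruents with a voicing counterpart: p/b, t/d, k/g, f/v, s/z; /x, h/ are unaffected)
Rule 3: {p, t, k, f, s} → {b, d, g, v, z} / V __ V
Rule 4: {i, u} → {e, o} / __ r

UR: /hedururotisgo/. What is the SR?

hedororodizgo

Rule 1 (stop-cluster i-epenthesis): no segment meets the environment; /hedururotisgo/ is unchanged.
Rule 2 (regressive voicing assimilation): /s/ precedes the voiced obstruent /g/, so it voices to [z] by assimilation. /hedururotisgo/ → hedururotizgo.
Rule 3 (intervocalic voicing): /t/ is a voiceless obstruent between vowels /o/ and /i/, so it voices to [d]. /hedururotizgo/ → hedururodizgo.
Rule 4 (pre-rhotic lowering): /u/ is a high vowel immediately before /r/, so it lowers to [o]. /u/ is a high vowel immediately before /r/, so it lowers to [o]. /hedururodizgo/ → hedororodizgo.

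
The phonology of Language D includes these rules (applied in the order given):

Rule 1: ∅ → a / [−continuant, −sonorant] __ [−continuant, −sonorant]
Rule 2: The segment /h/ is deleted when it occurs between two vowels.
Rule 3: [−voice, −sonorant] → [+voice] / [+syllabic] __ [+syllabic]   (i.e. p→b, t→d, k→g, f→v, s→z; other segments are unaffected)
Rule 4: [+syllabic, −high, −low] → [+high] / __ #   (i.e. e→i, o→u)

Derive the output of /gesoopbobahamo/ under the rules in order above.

Rule 1 (stop-cluster a-epenthesis): /p/ and /b/ form a stop–stop cluster, so [a] is inserted between them. /gesoopbobahamo/ → gesoopabobahamo.
Rule 2 (intervocalic h-deletion): /h/ occurs between vowels /a/ and /a/, so it deletes. /gesoopabobahamo/ → gesoopabobaamo.
Rule 3 (intervocalic voicing): /s/ is a voiceless obstruent between vowels /e/ and /o/, so it voices to [z]. /p/ is a voiceless obstruent between vowels /o/ and /a/, so it voices to [b]. /gesoopabobaamo/ → gezoobabobaamo.
Rule 4 (final vowel raising): /o/ is a mid vowel in word-final position, so it raises to [u]. /gezoobabobaamo/ → gezoobabobaamu.

gezoobabobaamu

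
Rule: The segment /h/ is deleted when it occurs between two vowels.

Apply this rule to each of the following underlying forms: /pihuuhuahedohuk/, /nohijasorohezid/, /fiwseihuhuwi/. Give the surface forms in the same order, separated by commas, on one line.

piuuuaedouk, noijasoroezid, fiwseiuuwi

/pihuuhuahedohuk/: /h/ occurs between vowels /i/ and /u/, so it deletes. /h/ occurs between vowels /u/ and /u/, so it deletes. /h/ occurs between vowels /a/ and /e/, so it deletes. /h/ occurs between vowels /o/ and /u/, so it deletes. → [piuuuaedouk].
/nohijasorohezid/: /h/ occurs between vowels /o/ and /i/, so it deletes. /h/ occurs between vowels /o/ and /e/, so it deletes. → [noijasoroezid].
/fiwseihuhuwi/: /h/ occurs between vowels /i/ and /u/, so it deletes. /h/ occurs between vowels /u/ and /u/, so it deletes. → [fiwseiuuwi].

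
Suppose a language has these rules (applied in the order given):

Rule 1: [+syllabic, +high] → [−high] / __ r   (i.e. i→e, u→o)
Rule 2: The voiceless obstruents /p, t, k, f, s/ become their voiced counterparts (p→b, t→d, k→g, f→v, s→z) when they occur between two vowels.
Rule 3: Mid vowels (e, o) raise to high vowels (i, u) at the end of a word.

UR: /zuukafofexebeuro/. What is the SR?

zuugavovexebeoru

Rule 1 (pre-rhotic lowering): /u/ is a high vowel immediately before /r/, so it lowers to [o]. /zuukafofexebeuro/ → zuukafofexebeoro.
Rule 2 (intervocalic voicing): /k/ is a voiceless obstruent between vowels /u/ and /a/, so it voices to [g]. /f/ is a voiceless obstruent between vowels /a/ and /o/, so it voices to [v]. /f/ is a voiceless obstruent between vowels /o/ and /e/, so it voices to [v]. /zuukafofexebeoro/ → zuugavovexebeoro.
Rule 3 (final vowel raising): /o/ is a mid vowel in word-final position, so it raises to [u]. /zuugavovexebeoro/ → zuugavovexebeoru.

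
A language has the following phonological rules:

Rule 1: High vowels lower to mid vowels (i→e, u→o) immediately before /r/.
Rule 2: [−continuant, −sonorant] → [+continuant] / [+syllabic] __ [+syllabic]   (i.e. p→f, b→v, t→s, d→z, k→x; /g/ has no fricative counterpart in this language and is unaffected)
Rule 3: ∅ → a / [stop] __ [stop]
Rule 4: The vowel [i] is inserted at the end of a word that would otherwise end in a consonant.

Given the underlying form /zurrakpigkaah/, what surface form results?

zorrakapigakaahi

Rule 1 (pre-rhotic lowering): /u/ is a high vowel immediately before /r/, so it lowers to [o]. /zurrakpigkaah/ → zorrakpigkaah.
Rule 2 (intervocalic spirantization): no segment meets the environment; /zorrakpigkaah/ is unchanged.
Rule 3 (stop-cluster a-epenthesis): /k/ and /p/ form a stop–stop cluster, so [a] is inserted between them. /g/ and /k/ form a stop–stop cluster, so [a] is inserted between them. /zorrakpigkaah/ → zorrakapigakaah.
Rule 4 (final i-epenthesis): the form ends in the consonant /h/, so [i] is inserted word-finally. /zorrakapigakaah/ → zorrakapigakaahi.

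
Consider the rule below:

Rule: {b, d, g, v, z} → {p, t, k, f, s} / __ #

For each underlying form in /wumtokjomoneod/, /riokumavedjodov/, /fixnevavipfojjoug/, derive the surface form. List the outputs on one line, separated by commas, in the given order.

/wumtokjomoneod/: /d/ is a voiced obstruent in word-final position, so it devoices to [t]. → [wumtokjomoneot].
/riokumavedjodov/: /v/ is a voiced obstruent in word-final position, so it devoices to [f]. → [riokumavedjodof].
/fixnevavipfojjoug/: /g/ is a voiced obstruent in word-final position, so it devoices to [k]. → [fixnevavipfojjouk].

wumtokjomoneot, riokumavedjodof, fixnevavipfojjouk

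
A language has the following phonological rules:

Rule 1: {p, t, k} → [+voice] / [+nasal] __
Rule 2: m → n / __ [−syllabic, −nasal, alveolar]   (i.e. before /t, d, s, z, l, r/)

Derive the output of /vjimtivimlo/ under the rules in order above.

Rule 1 (post-nasal voicing): /t/ is a voiceless stop immediately after the nasal /m/, so it voices to [d]. /vjimtivimlo/ → vjimdivimlo.
Rule 2 (nasal place assimilation): /m/ precedes the alveolar consonant /d/, so it assimilates in place to [n]. /m/ precedes the alveolar consonant /l/, so it assimilates in place to [n]. /vjimdivimlo/ → vjindivinlo.

vjindivinlo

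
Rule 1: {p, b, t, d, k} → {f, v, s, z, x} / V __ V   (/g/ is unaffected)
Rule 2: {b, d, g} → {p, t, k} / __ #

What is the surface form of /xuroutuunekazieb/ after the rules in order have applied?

xurousuunexaziep

Rule 1 (intervocalic spirantization): /t/ is a stop between vowels /u/ and /u/, so it spirantizes to the fricative [s]. /k/ is a stop between vowels /e/ and /a/, so it spirantizes to the fricative [x]. /xuroutuunekazieb/ → xurousuunexazieb.
Rule 2 (final devoicing): /b/ is a voiced stop in word-final position, so it devoices to [p]. /xurousuunexazieb/ → xurousuunexaziep.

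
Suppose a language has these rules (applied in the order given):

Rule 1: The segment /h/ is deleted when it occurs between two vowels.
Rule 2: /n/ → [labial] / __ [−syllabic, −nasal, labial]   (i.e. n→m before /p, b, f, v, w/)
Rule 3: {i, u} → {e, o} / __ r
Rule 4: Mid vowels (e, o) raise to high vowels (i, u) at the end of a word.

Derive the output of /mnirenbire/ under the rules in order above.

Rule 1 (intervocalic h-deletion): no segment meets the environment; /mnirenbire/ is unchanged.
Rule 2 (nasal place assimilation): /n/ precedes the labial consonant /b/, so it assimilates in place to [m]. /mnirenbire/ → mnirembire.
Rule 3 (pre-rhotic lowering): /i/ is a high vowel immediately before /r/, so it lowers to [e]. /i/ is a high vowel immediately before /r/, so it lowers to [e]. /mnirembire/ → mnerembere.
Rule 4 (final vowel raising): /e/ is a mid vowel in word-final position, so it raises to [i]. /mnerembere/ → mneremberi.

mneremberi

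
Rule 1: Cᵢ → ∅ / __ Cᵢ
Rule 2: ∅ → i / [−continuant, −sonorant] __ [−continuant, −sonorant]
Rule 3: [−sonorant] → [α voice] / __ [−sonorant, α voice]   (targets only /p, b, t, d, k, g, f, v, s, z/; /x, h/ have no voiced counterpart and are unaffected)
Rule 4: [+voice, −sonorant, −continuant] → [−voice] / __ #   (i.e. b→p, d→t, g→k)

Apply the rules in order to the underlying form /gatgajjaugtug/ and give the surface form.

Rule 1 (degemination): /jj/ is a geminate; the first /j/ deletes. /gatgajjaugtug/ → gatgajaugtug.
Rule 2 (stop-cluster i-epenthesis): /t/ and /g/ form a stop–stop cluster, so [i] is inserted between them. /g/ and /t/ form a stop–stop cluster, so [i] is inserted between them. /gatgajaugtug/ → gatigajaugitug.
Rule 3 (regressive voicing assimilation): no segment meets the environment; /gatigajaugitug/ is unchanged.
Rule 4 (final devoicing): /g/ is a voiced stop in word-final position, so it devoices to [k]. /gatigajaugitug/ → gatigajaugituk.

gatigajaugituk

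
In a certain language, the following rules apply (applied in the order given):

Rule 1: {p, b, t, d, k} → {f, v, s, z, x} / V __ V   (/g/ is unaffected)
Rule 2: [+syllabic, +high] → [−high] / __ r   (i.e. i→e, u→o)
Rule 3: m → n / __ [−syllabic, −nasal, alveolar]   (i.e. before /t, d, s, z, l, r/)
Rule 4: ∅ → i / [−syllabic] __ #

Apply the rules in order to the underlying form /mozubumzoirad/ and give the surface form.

mozuvunzoeradi

Rule 1 (intervocalic spirantization): /b/ is a stop between vowels /u/ and /u/, so it spirantizes to the fricative [v]. /mozubumzoirad/ → mozuvumzoirad.
Rule 2 (pre-rhotic lowering): /i/ is a high vowel immediately before /r/, so it lowers to [e]. /mozuvumzoirad/ → mozuvumzoerad.
Rule 3 (nasal place assimilation): /m/ precedes the alveolar consonant /z/, so it assimilates in place to [n]. /mozuvumzoerad/ → mozuvunzoerad.
Rule 4 (final i-epenthesis): the form ends in the consonant /d/, so [i] is inserted word-finally. /mozuvunzoerad/ → mozuvunzoeradi.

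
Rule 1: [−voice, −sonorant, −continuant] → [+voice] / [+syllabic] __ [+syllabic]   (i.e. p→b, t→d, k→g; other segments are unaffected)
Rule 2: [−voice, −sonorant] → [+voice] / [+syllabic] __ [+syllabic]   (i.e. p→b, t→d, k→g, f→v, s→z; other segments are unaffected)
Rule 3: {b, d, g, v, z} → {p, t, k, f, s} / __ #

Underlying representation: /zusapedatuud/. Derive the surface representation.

zuzabedaduut

Rule 1 (intervocalic voicing): /p/ is a voiceless stop between vowels /a/ and /e/, so it voices to [b]. /t/ is a voiceless stop between vowels /a/ and /u/, so it voices to [d]. /zusapedatuud/ → zusabedaduud.
Rule 2 (intervocalic voicing): /s/ is a voiceless obstruent between vowels /u/ and /a/, so it voices to [z]. /zusabedaduud/ → zuzabedaduud.
Rule 3 (final devoicing): /d/ is a voiced obstruent in word-final position, so it devoices to [t]. /zuzabedaduud/ → zuzabedaduut.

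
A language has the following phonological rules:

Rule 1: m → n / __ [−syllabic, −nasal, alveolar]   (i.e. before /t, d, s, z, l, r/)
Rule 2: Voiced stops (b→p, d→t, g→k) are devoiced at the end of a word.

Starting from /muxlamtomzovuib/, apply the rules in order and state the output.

Rule 1 (nasal place assimilation): /m/ precedes the alveolar consonant /t/, so it assimilates in place to [n]. /m/ precedes the alveolar consonant /z/, so it assimilates in place to [n]. /muxlamtomzovuib/ → muxlantonzovuib.
Rule 2 (final devoicing): /b/ is a voiced stop in word-final position, so it devoices to [p]. /muxlantonzovuib/ → muxlantonzovuip.

muxlantonzovuip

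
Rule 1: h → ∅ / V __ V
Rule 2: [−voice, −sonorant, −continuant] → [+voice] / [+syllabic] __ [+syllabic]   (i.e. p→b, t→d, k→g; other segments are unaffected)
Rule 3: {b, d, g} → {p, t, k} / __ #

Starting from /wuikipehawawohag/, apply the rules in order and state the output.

wuigibeawawoak

Rule 1 (intervocalic h-deletion): /h/ occurs between vowels /e/ and /a/, so it deletes. /h/ occurs between vowels /o/ and /a/, so it deletes. /wuikipehawawohag/ → wuikipeawawoag.
Rule 2 (intervocalic voicing): /k/ is a voiceless stop between vowels /i/ and /i/, so it voices to [g]. /p/ is a voiceless stop between vowels /i/ and /e/, so it voices to [b]. /wuikipeawawoag/ → wuigibeawawoag.
Rule 3 (final devoicing): /g/ is a voiced stop in word-final position, so it devoices to [k]. /wuigibeawawoag/ → wuigibeawawoak.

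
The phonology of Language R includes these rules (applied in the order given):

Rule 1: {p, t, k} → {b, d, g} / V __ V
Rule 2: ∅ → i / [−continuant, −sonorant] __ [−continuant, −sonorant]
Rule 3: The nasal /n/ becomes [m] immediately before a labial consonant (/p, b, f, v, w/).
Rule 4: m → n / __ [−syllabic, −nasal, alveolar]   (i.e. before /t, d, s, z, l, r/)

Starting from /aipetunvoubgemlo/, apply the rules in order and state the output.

Rule 1 (intervocalic voicing): /p/ is a voiceless stop between vowels /i/ and /e/, so it voices to [b]. /t/ is a voiceless stop between vowels /e/ and /u/, so it voices to [d]. /aipetunvoubgemlo/ → aibedunvoubgemlo.
Rule 2 (stop-cluster i-epenthesis): /b/ and /g/ form a stop–stop cluster, so [i] is inserted between them. /aibedunvoubgemlo/ → aibedunvoubigemlo.
Rule 3 (nasal place assimilation): /n/ precedes the labial consonant /v/, so it assimilates in place to [m]. /aibedunvoubigemlo/ → aibedumvoubigemlo.
Rule 4 (nasal place assimilation): /m/ precedes the alveolar consonant /l/, so it assimilates in place to [n]. /aibedumvoubigemlo/ → aibedumvoubigenlo.

aibedumvoubigenlo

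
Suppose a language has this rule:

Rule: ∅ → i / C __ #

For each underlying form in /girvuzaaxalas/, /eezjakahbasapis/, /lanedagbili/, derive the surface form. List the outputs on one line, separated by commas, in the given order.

/girvuzaaxalas/: the form ends in the consonant /s/, so [i] is inserted word-finally. → [girvuzaaxalasi].
/eezjakahbasapis/: the form ends in the consonant /s/, so [i] is inserted word-finally. → [eezjakahbasapisi].
/lanedagbili/: the rule's environment is not met; surfaces unchanged as [lanedagbili].

girvuzaaxalasi, eezjakahbasapisi, lanedagbili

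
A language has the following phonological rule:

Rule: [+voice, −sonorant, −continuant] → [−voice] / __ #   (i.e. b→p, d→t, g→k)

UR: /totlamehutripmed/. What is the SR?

totlamehutripmet

/d/ is a voiced stop in word-final position, so it devoices to [t].
Surface form: [totlamehutripmet].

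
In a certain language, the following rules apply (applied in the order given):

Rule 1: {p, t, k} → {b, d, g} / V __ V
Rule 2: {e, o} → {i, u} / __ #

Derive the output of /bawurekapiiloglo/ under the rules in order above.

bawuregabiiloglu

Rule 1 (intervocalic voicing): /k/ is a voiceless stop between vowels /e/ and /a/, so it voices to [g]. /p/ is a voiceless stop between vowels /a/ and /i/, so it voices to [b]. /bawurekapiiloglo/ → bawuregabiiloglo.
Rule 2 (final vowel raising): /o/ is a mid vowel in word-final position, so it raises to [u]. /bawuregabiiloglo/ → bawuregabiiloglu.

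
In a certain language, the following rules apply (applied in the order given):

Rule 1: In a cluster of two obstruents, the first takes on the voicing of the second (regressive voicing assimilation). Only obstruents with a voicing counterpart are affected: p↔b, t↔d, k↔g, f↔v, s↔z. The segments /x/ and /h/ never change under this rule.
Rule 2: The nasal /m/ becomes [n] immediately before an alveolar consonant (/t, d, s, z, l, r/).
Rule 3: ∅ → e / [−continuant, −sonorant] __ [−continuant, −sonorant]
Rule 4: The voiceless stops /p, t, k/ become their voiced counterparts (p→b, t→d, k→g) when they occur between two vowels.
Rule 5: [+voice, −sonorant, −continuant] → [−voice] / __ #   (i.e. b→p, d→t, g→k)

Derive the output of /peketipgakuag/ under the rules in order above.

Rule 1 (regressive voicing assimilation): /p/ precedes the voiced obstruent /g/, so it voices to [b] by assimilation. /peketipgakuag/ → peketibgakuag.
Rule 2 (nasal place assimilation): no segment meets the environment; /peketibgakuag/ is unchanged.
Rule 3 (stop-cluster e-epenthesis): /b/ and /g/ form a stop–stop cluster, so [e] is inserted between them. /peketibgakuag/ → peketibegakuag.
Rule 4 (intervocalic voicing): /k/ is a voiceless stop between vowels /e/ and /e/, so it voices to [g]. /t/ is a voiceless stop between vowels /e/ and /i/, so it voices to [d]. /k/ is a voiceless stop between vowels /a/ and /u/, so it voices to [g]. /peketibegakuag/ → pegedibegaguag.
Rule 5 (final devoicing): /g/ is a voiced stop in word-final position, so it devoices to [k]. /pegedibegaguag/ → pegedibegaguak.

pegedibegaguak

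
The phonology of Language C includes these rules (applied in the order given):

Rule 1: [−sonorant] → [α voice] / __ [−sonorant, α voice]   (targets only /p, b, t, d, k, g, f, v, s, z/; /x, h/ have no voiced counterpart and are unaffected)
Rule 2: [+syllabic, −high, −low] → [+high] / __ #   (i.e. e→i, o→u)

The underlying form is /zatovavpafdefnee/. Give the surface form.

zatovafpavdefnei

Rule 1 (regressive voicing assimilation): /v/ precedes the voiceless obstruent /p/, so it devoices to [f] by assimilation. /f/ precedes the voiced obstruent /d/, so it voices to [v] by assimilation. /zatovavpafdefnee/ → zatovafpavdefnee.
Rule 2 (final vowel raising): /e/ is a mid vowel in word-final position, so it raises to [i]. /zatovafpavdefnee/ → zatovafpavdefnei.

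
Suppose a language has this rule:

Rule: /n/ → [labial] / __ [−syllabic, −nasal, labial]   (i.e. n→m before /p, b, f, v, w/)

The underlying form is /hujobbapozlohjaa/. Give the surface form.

No segment of /hujobbapozlohjaa/ meets the structural description of the rule, so the form surfaces unchanged.

hujobbapozlohjaa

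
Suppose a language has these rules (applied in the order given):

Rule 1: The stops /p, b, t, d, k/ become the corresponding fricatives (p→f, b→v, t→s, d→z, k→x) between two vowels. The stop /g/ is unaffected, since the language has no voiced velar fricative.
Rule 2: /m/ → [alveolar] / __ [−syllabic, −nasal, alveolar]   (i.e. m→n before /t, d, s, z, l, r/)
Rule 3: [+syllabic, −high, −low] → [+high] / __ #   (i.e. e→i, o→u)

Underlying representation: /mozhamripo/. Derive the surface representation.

mozhanrifu

Rule 1 (intervocalic spirantization): /p/ is a stop between vowels /i/ and /o/, so it spirantizes to the fricative [f]. /mozhamripo/ → mozhamrifo.
Rule 2 (nasal place assimilation): /m/ precedes the alveolar consonant /r/, so it assimilates in place to [n]. /mozhamrifo/ → mozhanrifo.
Rule 3 (final vowel raising): /o/ is a mid vowel in word-final position, so it raises to [u]. /mozhanrifo/ → mozhanrifu.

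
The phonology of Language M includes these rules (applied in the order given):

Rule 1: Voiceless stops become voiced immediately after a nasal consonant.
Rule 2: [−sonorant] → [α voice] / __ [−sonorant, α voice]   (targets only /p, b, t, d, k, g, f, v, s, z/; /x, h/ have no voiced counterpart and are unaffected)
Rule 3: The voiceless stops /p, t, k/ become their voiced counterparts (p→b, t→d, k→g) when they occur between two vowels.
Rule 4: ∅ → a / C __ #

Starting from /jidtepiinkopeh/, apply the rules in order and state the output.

Rule 1 (post-nasal voicing): /k/ is a voiceless stop immediately after the nasal /n/, so it voices to [g]. /jidtepiinkopeh/ → jidtepiingopeh.
Rule 2 (regressive voicing assimilation): /d/ precedes the voiceless obstruent /t/, so it devoices to [t] by assimilation. /jidtepiingopeh/ → jittepiingopeh.
Rule 3 (intervocalic voicing): /p/ is a voiceless stop between vowels /e/ and /i/, so it voices to [b]. /p/ is a voiceless stop between vowels /o/ and /e/, so it voices to [b]. /jittepiingopeh/ → jittebiingobeh.
Rule 4 (final a-epenthesis): the form ends in the consonant /h/, so [a] is inserted word-finally. /jittebiingobeh/ → jittebiingobeha.

jittebiingobeha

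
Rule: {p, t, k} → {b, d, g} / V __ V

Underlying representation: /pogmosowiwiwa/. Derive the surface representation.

No segment of /pogmosowiwiwa/ meets the structural description of the rule, so the form surfaces unchanged.

pogmosowiwiwa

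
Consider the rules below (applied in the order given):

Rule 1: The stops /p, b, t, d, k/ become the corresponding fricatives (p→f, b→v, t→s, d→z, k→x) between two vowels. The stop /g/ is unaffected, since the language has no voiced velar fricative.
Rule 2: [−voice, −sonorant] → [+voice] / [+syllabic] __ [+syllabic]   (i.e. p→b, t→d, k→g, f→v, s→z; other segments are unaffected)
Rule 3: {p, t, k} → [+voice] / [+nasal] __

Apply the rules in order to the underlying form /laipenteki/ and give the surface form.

Rule 1 (intervocalic spirantization): /p/ is a stop between vowels /i/ and /e/, so it spirantizes to the fricative [f]. /k/ is a stop between vowels /e/ and /i/, so it spirantizes to the fricative [x]. /laipenteki/ → laifentexi.
Rule 2 (intervocalic voicing): /f/ is a voiceless obstruent between vowels /i/ and /e/, so it voices to [v]. /laifentexi/ → laiventexi.
Rule 3 (post-nasal voicing): /t/ is a voiceless stop immediately after the nasal /n/, so it voices to [d]. /laiventexi/ → laivendexi.

laivendexi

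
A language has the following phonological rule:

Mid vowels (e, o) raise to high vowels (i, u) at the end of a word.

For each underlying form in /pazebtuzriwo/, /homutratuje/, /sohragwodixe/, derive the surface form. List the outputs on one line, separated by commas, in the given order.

pazebtuzriwu, homutratuji, sohragwodixi

/pazebtuzriwo/: /o/ is a mid vowel in word-final position, so it raises to [u]. → [pazebtuzriwu].
/homutratuje/: /e/ is a mid vowel in word-final position, so it raises to [i]. → [homutratuji].
/sohragwodixe/: /e/ is a mid vowel in word-final position, so it raises to [i]. → [sohragwodixi].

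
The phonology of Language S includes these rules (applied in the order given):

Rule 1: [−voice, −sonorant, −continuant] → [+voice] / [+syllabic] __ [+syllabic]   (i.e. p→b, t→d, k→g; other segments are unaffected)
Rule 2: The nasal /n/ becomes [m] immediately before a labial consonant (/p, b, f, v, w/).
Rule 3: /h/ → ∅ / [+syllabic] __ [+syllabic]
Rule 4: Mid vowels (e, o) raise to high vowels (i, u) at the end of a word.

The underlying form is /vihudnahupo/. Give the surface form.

viudnaubu

Rule 1 (intervocalic voicing): /p/ is a voiceless stop between vowels /u/ and /o/, so it voices to [b]. /vihudnahupo/ → vihudnahubo.
Rule 2 (nasal place assimilation): no segment meets the environment; /vihudnahubo/ is unchanged.
Rule 3 (intervocalic h-deletion): /h/ occurs between vowels /i/ and /u/, so it deletes. /h/ occurs between vowels /a/ and /u/, so it deletes. /vihudnahubo/ → viudnaubo.
Rule 4 (final vowel raising): /o/ is a mid vowel in word-final position, so it raises to [u]. /viudnaubo/ → viudnaubu.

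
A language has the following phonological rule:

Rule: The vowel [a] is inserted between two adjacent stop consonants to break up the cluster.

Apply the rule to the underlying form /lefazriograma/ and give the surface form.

No segment of /lefazriograma/ meets the structural description of the rule, so the form surfaces unchanged.

lefazriograma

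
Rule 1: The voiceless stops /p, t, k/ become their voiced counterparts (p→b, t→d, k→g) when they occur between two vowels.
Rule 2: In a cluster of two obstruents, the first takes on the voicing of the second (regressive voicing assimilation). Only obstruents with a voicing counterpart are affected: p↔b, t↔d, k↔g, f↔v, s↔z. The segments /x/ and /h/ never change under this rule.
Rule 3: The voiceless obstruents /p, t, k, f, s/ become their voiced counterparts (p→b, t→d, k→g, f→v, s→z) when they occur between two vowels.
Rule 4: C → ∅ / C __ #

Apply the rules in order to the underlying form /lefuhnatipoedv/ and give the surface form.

Rule 1 (intervocalic voicing): /t/ is a voiceless stop between vowels /a/ and /i/, so it voices to [d]. /p/ is a voiceless stop between vowels /i/ and /o/, so it voices to [b]. /lefuhnatipoedv/ → lefuhnadiboedv.
Rule 2 (regressive voicing assimilation): no segment meets the environment; /lefuhnadiboedv/ is unchanged.
Rule 3 (intervocalic voicing): /f/ is a voiceless obstruent between vowels /e/ and /u/, so it voices to [v]. /lefuhnadiboedv/ → levuhnadiboedv.
Rule 4 (final cluster simplification): /v/ is the second consonant of a word-final cluster /dv/, so it deletes. /levuhnadiboedv/ → levuhnadiboed.

levuhnadiboed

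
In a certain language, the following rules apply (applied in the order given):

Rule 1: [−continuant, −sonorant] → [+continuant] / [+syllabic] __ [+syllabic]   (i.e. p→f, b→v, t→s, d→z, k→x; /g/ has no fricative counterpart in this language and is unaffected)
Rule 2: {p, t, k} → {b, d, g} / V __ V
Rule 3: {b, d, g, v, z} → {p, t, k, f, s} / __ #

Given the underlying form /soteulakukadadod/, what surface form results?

Rule 1 (intervocalic spirantization): /t/ is a stop between vowels /o/ and /e/, so it spirantizes to the fricative [s]. /k/ is a stop between vowels /a/ and /u/, so it spirantizes to the fricative [x]. /k/ is a stop between vowels /u/ and /a/, so it spirantizes to the fricative [x]. /d/ is a stop between vowels /a/ and /a/, so it spirantizes to the fricative [z]. /d/ is a stop between vowels /a/ and /o/, so it spirantizes to the fricative [z]. /soteulakukadadod/ → soseulaxuxazazod.
Rule 2 (intervocalic voicing): no segment meets the environment; /soseulaxuxazazod/ is unchanged.
Rule 3 (final devoicing): /d/ is a voiced obstruent in word-final position, so it devoices to [t]. /soseulaxuxazazod/ → soseulaxuxazazot.

soseulaxuxazazot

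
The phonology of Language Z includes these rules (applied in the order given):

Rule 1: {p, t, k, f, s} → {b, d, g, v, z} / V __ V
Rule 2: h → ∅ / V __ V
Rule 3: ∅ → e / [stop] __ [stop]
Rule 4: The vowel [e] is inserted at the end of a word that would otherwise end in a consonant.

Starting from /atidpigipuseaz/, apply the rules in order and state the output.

Rule 1 (intervocalic voicing): /t/ is a voiceless obstruent between vowels /a/ and /i/, so it voices to [d]. /p/ is a voiceless obstruent between vowels /i/ and /u/, so it voices to [b]. /s/ is a voiceless obstruent between vowels /u/ and /e/, so it voices to [z]. /atidpigipuseaz/ → adidpigibuzeaz.
Rule 2 (intervocalic h-deletion): no segment meets the environment; /adidpigibuzeaz/ is unchanged.
Rule 3 (stop-cluster e-epenthesis): /d/ and /p/ form a stop–stop cluster, so [e] is inserted between them. /adidpigibuzeaz/ → adidepigibuzeaz.
Rule 4 (final e-epenthesis): the form ends in the consonant /z/, so [e] is inserted word-finally. /adidepigibuzeaz/ → adidepigibuzeaze.

adidepigibuzeaze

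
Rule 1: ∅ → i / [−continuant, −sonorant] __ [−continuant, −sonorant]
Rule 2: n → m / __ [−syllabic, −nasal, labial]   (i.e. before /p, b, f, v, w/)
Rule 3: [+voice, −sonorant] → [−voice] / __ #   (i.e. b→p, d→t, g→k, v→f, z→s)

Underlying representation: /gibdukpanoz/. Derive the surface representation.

gibidukipanos

Rule 1 (stop-cluster i-epenthesis): /b/ and /d/ form a stop–stop cluster, so [i] is inserted between them. /k/ and /p/ form a stop–stop cluster, so [i] is inserted between them. /gibdukpanoz/ → gibidukipanoz.
Rule 2 (nasal place assimilation): no segment meets the environment; /gibidukipanoz/ is unchanged.
Rule 3 (final devoicing): /z/ is a voiced obstruent in word-final position, so it devoices to [s]. /gibidukipanoz/ → gibidukipanos.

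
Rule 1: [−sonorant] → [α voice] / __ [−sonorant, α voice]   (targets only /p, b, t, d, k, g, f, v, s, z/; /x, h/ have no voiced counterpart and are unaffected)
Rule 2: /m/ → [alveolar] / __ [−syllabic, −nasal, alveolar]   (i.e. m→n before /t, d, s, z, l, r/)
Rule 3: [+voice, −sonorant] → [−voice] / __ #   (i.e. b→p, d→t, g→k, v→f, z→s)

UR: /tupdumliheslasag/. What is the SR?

Rule 1 (regressive voicing assimilation): /p/ precedes the voiced obstruent /d/, so it voices to [b] by assimilation. /tupdumliheslasag/ → tubdumliheslasag.
Rule 2 (nasal place assimilation): /m/ precedes the alveolar consonant /l/, so it assimilates in place to [n]. /tubdumliheslasag/ → tubdunliheslasag.
Rule 3 (final devoicing): /g/ is a voiced obstruent in word-final position, so it devoices to [k]. /tubdunliheslasag/ → tubdunliheslasak.

tubdunliheslasak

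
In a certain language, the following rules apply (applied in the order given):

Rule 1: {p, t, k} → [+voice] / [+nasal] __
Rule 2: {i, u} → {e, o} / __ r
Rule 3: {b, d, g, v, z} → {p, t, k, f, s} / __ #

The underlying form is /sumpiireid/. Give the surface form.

sumbiereit

Rule 1 (post-nasal voicing): /p/ is a voiceless stop immediately after the nasal /m/, so it voices to [b]. /sumpiireid/ → sumbiireid.
Rule 2 (pre-rhotic lowering): /i/ is a high vowel immediately before /r/, so it lowers to [e]. /sumbiireid/ → sumbiereid.
Rule 3 (final devoicing): /d/ is a voiced obstruent in word-final position, so it devoices to [t]. /sumbiereid/ → sumbiereit.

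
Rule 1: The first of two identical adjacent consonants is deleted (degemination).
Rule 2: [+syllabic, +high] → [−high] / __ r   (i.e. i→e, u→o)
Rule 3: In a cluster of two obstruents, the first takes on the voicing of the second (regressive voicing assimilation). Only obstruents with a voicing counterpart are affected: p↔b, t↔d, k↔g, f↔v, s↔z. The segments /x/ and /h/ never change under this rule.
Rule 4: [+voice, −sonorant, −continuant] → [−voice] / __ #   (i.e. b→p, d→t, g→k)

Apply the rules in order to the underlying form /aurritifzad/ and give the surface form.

Rule 1 (degemination): /rr/ is a geminate; the first /r/ deletes. /aurritifzad/ → auritifzad.
Rule 2 (pre-rhotic lowering): /u/ is a high vowel immediately before /r/, so it lowers to [o]. /auritifzad/ → aoritifzad.
Rule 3 (regressive voicing assimilation): /f/ precedes the voiced obstruent /z/, so it voices to [v] by assimilation. /aoritifzad/ → aoritivzad.
Rule 4 (final devoicing): /d/ is a voiced stop in word-final position, so it devoices to [t]. /aoritivzad/ → aoritivzat.

aoritivzat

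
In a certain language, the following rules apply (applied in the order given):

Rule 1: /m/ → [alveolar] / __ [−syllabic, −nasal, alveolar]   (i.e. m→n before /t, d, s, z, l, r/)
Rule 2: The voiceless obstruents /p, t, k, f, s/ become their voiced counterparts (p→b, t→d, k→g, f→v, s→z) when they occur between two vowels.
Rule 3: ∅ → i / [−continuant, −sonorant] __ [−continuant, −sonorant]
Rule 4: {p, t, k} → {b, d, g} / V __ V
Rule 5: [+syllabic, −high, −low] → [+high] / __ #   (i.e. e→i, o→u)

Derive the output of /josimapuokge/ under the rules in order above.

jozimabuogigi

Rule 1 (nasal place assimilation): no segment meets the environment; /josimapuokge/ is unchanged.
Rule 2 (intervocalic voicing): /s/ is a voiceless obstruent between vowels /o/ and /i/, so it voices to [z]. /p/ is a voiceless obstruent between vowels /a/ and /u/, so it voices to [b]. /josimapuokge/ → jozimabuokge.
Rule 3 (stop-cluster i-epenthesis): /k/ and /g/ form a stop–stop cluster, so [i] is inserted between them. /jozimabuokge/ → jozimabuokige.
Rule 4 (intervocalic voicing): /k/ is a voiceless stop between vowels /o/ and /i/, so it voices to [g]. /jozimabuokige/ → jozimabuogige.
Rule 5 (final vowel raising): /e/ is a mid vowel in word-final position, so it raises to [i]. /jozimabuogige/ → jozimabuogigi.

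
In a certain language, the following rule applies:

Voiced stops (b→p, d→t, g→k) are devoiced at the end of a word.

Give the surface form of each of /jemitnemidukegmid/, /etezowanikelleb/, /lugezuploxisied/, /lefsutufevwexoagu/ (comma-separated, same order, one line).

jemitnemidukegmit, etezowanikellep, lugezuploxisiet, lefsutufevwexoagu

/jemitnemidukegmid/: /d/ is a voiced stop in word-final position, so it devoices to [t]. → [jemitnemidukegmit].
/etezowanikelleb/: /b/ is a voiced stop in word-final position, so it devoices to [p]. → [etezowanikellep].
/lugezuploxisied/: /d/ is a voiced stop in word-final position, so it devoices to [t]. → [lugezuploxisiet].
/lefsutufevwexoagu/: the rule's environment is not met; surfaces unchanged as [lefsutufevwexoagu].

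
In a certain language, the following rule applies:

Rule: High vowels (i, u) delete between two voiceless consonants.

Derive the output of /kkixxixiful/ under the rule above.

kkxxxful

/i/ is a high vowel flanked by voiceless consonants /k/ and /x/, so it deletes.
/i/ is a high vowel flanked by voiceless consonants /x/ and /x/, so it deletes.
/i/ is a high vowel flanked by voiceless consonants /x/ and /f/, so it deletes.
The other instance of /u/ does not occur in the required environment and remains unchanged.
Surface form: [kkxxxful].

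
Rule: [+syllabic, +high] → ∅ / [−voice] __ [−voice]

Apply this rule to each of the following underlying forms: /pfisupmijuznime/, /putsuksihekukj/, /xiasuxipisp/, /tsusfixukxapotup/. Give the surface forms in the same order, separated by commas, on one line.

pfspmijuznime, ptskshekkj, xiasxpsp, tssfxkxapotp

/pfisupmijuznime/: /i/ is a high vowel flanked by voiceless consonants /f/ and /s/, so it deletes. /u/ is a high vowel flanked by voiceless consonants /s/ and /p/, so it deletes. → [pfspmijuznime].
/putsuksihekukj/: /u/ is a high vowel flanked by voiceless consonants /p/ and /t/, so it deletes. /u/ is a high vowel flanked by voiceless consonants /s/ and /k/, so it deletes. /i/ is a high vowel flanked by voiceless consonants /s/ and /h/, so it deletes. /u/ is a high vowel flanked by voiceless consonants /k/ and /k/, so it deletes. → [ptskshekkj].
/xiasuxipisp/: /u/ is a high vowel flanked by voiceless consonants /s/ and /x/, so it deletes. /i/ is a high vowel flanked by voiceless consonants /x/ and /p/, so it deletes. /i/ is a high vowel flanked by voiceless consonants /p/ and /s/, so it deletes. → [xiasxpsp].
/tsusfixukxapotup/: /u/ is a high vowel flanked by voiceless consonants /s/ and /s/, so it deletes. /i/ is a high vowel flanked by voiceless consonants /f/ and /x/, so it deletes. /u/ is a high vowel flanked by voiceless consonants /x/ and /k/, so it deletes. /u/ is a high vowel flanked by voiceless consonants /t/ and /p/, so it deletes. → [tssfxkxapotp].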